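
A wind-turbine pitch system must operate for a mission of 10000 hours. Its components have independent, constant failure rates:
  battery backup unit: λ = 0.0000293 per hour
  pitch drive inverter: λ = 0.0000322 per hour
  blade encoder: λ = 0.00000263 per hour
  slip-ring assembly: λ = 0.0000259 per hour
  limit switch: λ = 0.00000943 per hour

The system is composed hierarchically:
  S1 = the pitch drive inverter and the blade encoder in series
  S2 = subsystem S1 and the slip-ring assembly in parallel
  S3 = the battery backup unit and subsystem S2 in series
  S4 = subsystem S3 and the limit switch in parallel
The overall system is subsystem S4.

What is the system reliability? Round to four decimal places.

R(battery backup unit) = exp(−0.0000293 × 10000) = 0.746022
R(pitch drive inverter) = exp(−0.0000322 × 10000) = 0.724698
R(blade encoder) = exp(−0.00000263 × 10000) = 0.974043
R(slip-ring assembly) = exp(−0.0000259 × 10000) = 0.771823
R(limit switch) = exp(−0.00000943 × 10000) = 0.910010
Series (pitch drive inverter and blade encoder): 0.724698 × 0.974043 = 0.705887
Parallel ([0.705887] and slip-ring assembly): 1 − (1 − 0.705887)(1 − 0.771823) = 0.932890
Series (battery backup unit and [0.932890]): 0.746022 × 0.932890 = 0.695956
Parallel ([0.695956] and limit switch): 1 − (1 − 0.695956)(1 − 0.910010) = 0.9726

0.9726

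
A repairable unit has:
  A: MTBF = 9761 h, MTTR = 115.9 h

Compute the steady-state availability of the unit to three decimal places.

0.988

A(A) = MTBF/(MTBF+MTTR) = 9761/(9761+115.9) = 0.988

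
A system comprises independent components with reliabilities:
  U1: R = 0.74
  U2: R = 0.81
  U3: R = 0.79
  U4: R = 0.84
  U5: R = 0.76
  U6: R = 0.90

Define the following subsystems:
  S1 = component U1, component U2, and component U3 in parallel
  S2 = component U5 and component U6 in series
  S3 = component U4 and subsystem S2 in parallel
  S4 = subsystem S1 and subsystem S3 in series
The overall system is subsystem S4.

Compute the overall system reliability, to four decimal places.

0.9396

Parallel (U1, U2, and U3): 1 − (1 − 0.740000)(1 − 0.810000)(1 − 0.790000) = 0.989626
Series (U5 and U6): 0.760000 × 0.900000 = 0.684000
Parallel (U4 and [0.684000]): 1 − (1 − 0.840000)(1 − 0.684000) = 0.949440
Series ([0.989626] and [0.949440]): 0.989626 × 0.949440 = 0.9396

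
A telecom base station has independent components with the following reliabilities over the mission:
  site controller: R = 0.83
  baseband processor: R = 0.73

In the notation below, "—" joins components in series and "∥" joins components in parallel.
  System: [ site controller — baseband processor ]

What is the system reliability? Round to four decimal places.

0.6059

Series (site controller and baseband processor): 0.830000 × 0.730000 = 0.6059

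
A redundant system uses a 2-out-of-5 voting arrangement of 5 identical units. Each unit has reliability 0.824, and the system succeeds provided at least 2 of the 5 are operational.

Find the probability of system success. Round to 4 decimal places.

0.9959

R = Σ_{i=2}^{5} C(5,i) p^i (1−p)^{5−i} with p = 0.824
C(5,2)·0.824^2·0.176^3 = 0.037016
C(5,3)·0.824^3·0.176^2 = 0.173303
C(5,4)·0.824^4·0.176^1 = 0.405687
C(5,5)·0.824^5·0.176^0 = 0.379871
Sum = 0.9959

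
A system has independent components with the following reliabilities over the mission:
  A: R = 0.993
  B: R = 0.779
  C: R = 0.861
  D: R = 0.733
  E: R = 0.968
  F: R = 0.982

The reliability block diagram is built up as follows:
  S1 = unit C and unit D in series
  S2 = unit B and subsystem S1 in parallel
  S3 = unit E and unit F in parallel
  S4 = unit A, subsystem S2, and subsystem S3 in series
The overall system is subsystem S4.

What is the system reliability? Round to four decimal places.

Series (C and D): 0.861000 × 0.733000 = 0.631113
Parallel (B and [0.631113]): 1 − (1 − 0.779000)(1 − 0.631113) = 0.918476
Parallel (E and F): 1 − (1 − 0.968000)(1 − 0.982000) = 0.999424
Series (A, [0.918476], and [0.999424]): 0.993000 × 0.918476 × 0.999424 = 0.9115

0.9115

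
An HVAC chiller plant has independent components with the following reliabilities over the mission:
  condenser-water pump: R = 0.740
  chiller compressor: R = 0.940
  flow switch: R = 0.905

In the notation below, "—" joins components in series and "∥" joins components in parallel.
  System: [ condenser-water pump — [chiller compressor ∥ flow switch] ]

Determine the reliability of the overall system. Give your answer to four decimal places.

Parallel (chiller compressor and flow switch): 1 − (1 − 0.940000)(1 − 0.905000) = 0.994300
Series (condenser-water pump and [0.994300]): 0.740000 × 0.994300 = 0.7358

0.7358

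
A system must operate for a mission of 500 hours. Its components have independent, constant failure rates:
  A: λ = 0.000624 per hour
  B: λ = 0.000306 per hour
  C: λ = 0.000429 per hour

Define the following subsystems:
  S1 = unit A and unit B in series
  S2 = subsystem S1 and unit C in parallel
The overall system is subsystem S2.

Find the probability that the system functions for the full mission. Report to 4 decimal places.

0.9282

R(A) = exp(−0.000624 × 500) = 0.731982
R(B) = exp(−0.000306 × 500) = 0.858130
R(C) = exp(−0.000429 × 500) = 0.806945
Series (A and B): 0.731982 × 0.858130 = 0.628136
Parallel ([0.628136] and C): 1 − (1 − 0.628136)(1 − 0.806945) = 0.9282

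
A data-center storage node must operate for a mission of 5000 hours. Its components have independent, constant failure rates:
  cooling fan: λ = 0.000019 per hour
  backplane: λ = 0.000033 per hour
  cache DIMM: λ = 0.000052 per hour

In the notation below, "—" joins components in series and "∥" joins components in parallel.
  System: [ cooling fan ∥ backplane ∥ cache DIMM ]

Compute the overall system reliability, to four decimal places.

0.9968

R(cooling fan) = exp(−0.000019 × 5000) = 0.909373
R(backplane) = exp(−0.000033 × 5000) = 0.847894
R(cache DIMM) = exp(−0.000052 × 5000) = 0.771052
Parallel (cooling fan, backplane, and cache DIMM): 1 − (1 − 0.909373)(1 − 0.847894)(1 − 0.771052) = 0.9968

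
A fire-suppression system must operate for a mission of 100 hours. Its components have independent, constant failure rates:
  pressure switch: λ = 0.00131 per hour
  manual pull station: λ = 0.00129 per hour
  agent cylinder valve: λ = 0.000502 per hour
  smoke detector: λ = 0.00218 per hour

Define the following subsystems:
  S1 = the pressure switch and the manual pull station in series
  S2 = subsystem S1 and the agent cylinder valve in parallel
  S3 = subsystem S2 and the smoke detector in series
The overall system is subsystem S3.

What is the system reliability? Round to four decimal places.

0.7951

R(pressure switch) = exp(−0.00131 × 100) = 0.877218
R(manual pull station) = exp(−0.00129 × 100) = 0.878974
R(agent cylinder valve) = exp(−0.000502 × 100) = 0.951039
R(smoke detector) = exp(−0.00218 × 100) = 0.804125
Series (pressure switch and manual pull station): 0.877218 × 0.878974 = 0.771052
Parallel ([0.771052] and agent cylinder valve): 1 − (1 − 0.771052)(1 − 0.951039) = 0.988790
Series ([0.988790] and smoke detector): 0.988790 × 0.804125 = 0.7951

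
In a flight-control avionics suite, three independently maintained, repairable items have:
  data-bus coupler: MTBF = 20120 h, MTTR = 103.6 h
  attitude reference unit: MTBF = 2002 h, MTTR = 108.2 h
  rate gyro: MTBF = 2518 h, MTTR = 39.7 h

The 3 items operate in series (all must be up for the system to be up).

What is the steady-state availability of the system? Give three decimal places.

A(data-bus coupler) = MTBF/(MTBF+MTTR) = 20120/(20120+103.6) = 0.994877
A(attitude reference unit) = MTBF/(MTBF+MTTR) = 2002/(2002+108.2) = 0.948725
A(rate gyro) = MTBF/(MTBF+MTTR) = 2518/(2518+39.7) = 0.984478
Series availability: 0.994877 × 0.948725 × 0.984478 = 0.929

0.929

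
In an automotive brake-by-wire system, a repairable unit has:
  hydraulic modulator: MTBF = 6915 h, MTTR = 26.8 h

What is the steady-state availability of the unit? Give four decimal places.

0.9961

A(hydraulic modulator) = MTBF/(MTBF+MTTR) = 6915/(6915+26.8) = 0.9961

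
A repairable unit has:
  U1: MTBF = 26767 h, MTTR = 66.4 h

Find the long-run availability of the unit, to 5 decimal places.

A(U1) = MTBF/(MTBF+MTTR) = 26767/(26767+66.4) = 0.99753

0.99753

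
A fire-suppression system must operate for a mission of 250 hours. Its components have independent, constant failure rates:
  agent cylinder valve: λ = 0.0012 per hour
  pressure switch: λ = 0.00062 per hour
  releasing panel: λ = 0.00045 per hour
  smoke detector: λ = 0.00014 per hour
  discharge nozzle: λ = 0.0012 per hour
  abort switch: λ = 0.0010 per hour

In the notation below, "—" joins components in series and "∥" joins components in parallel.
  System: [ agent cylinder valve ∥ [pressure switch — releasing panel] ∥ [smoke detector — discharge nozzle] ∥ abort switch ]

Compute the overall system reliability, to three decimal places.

R(agent cylinder valve) = exp(−0.0012 × 250) = 0.74082
R(pressure switch) = exp(−0.00062 × 250) = 0.85642
R(releasing panel) = exp(−0.00045 × 250) = 0.89360
R(smoke detector) = exp(−0.00014 × 250) = 0.96561
R(discharge nozzle) = exp(−0.0012 × 250) = 0.74082
R(abort switch) = exp(−0.0010 × 250) = 0.77880
Series (pressure switch and releasing panel): 0.85642 × 0.89360 = 0.76530
Series (smoke detector and discharge nozzle): 0.96561 × 0.74082 = 0.71534
Parallel (agent cylinder valve, [0.76530], [0.71534], and abort switch): 1 − (1 − 0.74082)(1 − 0.76530)(1 − 0.71534)(1 − 0.77880) = 0.996

0.996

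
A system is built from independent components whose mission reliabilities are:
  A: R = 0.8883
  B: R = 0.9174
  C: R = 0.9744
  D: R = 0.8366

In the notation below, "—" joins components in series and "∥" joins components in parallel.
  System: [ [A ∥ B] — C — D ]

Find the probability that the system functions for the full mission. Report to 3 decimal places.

0.808

Parallel (A and B): 1 − (1 − 0.88830)(1 − 0.91740) = 0.99077
Series ([0.99077], C, and D): 0.99077 × 0.97440 × 0.83660 = 0.808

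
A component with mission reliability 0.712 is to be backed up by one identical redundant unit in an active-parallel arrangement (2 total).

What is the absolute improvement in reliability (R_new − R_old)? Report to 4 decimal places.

0.2051

R_before = 0.712
R_after = 1 − (1 − 0.712)^2 = 0.9171
ΔR = 0.9171 − 0.712 = 0.2051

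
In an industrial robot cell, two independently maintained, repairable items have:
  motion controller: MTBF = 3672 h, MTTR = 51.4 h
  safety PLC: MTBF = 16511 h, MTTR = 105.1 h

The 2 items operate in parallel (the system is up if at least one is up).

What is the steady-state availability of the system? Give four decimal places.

A(motion controller) = MTBF/(MTBF+MTTR) = 3672/(3672+51.4) = 0.986195
A(safety PLC) = MTBF/(MTBF+MTTR) = 16511/(16511+105.1) = 0.993675
Parallel availability: 1 − (1 − 0.986195)(1 − 0.993675) = 0.9999

0.9999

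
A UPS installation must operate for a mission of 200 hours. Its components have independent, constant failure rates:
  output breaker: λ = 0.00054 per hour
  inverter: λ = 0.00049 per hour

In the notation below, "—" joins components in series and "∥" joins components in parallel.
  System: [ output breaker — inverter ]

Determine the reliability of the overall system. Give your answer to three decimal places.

0.814

R(output breaker) = exp(−0.00054 × 200) = 0.89763
R(inverter) = exp(−0.00049 × 200) = 0.90665
Series (output breaker and inverter): 0.89763 × 0.90665 = 0.814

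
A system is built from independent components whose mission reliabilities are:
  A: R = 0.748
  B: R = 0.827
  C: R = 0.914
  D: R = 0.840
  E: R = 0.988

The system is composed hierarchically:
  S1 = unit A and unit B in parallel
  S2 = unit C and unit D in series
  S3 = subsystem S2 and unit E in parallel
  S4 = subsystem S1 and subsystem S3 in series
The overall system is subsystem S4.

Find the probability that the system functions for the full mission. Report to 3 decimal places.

0.954

Parallel (A and B): 1 − (1 − 0.74800)(1 − 0.82700) = 0.95640
Series (C and D): 0.91400 × 0.84000 = 0.76776
Parallel ([0.76776] and E): 1 − (1 − 0.76776)(1 − 0.98800) = 0.99721
Series ([0.95640] and [0.99721]): 0.95640 × 0.99721 = 0.954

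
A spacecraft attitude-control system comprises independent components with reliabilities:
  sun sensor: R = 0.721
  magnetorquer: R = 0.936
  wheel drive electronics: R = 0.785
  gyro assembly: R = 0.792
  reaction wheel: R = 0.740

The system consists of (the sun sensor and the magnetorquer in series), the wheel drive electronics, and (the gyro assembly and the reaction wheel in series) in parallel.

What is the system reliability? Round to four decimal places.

Series (sun sensor and magnetorquer): 0.721000 × 0.936000 = 0.674856
Series (gyro assembly and reaction wheel): 0.792000 × 0.740000 = 0.586080
Parallel ([0.674856], wheel drive electronics, and [0.586080]): 1 − (1 − 0.674856)(1 − 0.785000)(1 − 0.586080) = 0.9711

0.9711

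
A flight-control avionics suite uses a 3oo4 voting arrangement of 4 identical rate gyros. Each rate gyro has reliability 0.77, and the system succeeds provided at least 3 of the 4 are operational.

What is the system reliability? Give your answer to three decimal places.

R = Σ_{i=3}^{4} C(4,i) p^i (1−p)^{4−i} with p = 0.77
C(4,3)·0.77^3·0.23^1 = 0.42001
C(4,4)·0.77^4·0.23^0 = 0.35153
Sum = 0.772

0.772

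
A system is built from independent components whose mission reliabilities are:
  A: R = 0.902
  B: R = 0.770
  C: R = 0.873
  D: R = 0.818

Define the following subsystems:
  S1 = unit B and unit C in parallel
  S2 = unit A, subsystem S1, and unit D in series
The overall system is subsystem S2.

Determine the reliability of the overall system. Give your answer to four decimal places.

0.7163

Parallel (B and C): 1 − (1 − 0.770000)(1 − 0.873000) = 0.970790
Series (A, [0.970790], and D): 0.902000 × 0.970790 × 0.818000 = 0.7163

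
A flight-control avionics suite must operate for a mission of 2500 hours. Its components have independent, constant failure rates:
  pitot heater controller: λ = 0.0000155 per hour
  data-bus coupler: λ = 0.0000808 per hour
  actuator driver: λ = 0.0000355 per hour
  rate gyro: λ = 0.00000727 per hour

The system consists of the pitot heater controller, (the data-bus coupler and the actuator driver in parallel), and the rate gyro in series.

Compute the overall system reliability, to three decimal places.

0.930

R(pitot heater controller) = exp(−0.0000155 × 2500) = 0.96199
R(data-bus coupler) = exp(−0.0000808 × 2500) = 0.81709
R(actuator driver) = exp(−0.0000355 × 2500) = 0.91507
R(rate gyro) = exp(−0.00000727 × 2500) = 0.98199
Parallel (data-bus coupler and actuator driver): 1 − (1 − 0.81709)(1 − 0.91507) = 0.98447
Series (pitot heater controller, [0.98447], and rate gyro): 0.96199 × 0.98447 × 0.98199 = 0.930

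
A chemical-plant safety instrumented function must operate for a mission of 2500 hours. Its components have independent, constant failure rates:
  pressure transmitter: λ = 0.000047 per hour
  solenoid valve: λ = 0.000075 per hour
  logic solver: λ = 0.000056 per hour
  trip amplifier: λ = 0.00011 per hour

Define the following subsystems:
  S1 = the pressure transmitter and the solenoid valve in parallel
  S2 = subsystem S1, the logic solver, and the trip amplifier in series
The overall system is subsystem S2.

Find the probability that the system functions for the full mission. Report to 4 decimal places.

R(pressure transmitter) = exp(−0.000047 × 2500) = 0.889141
R(solenoid valve) = exp(−0.000075 × 2500) = 0.829029
R(logic solver) = exp(−0.000056 × 2500) = 0.869358
R(trip amplifier) = exp(−0.00011 × 2500) = 0.759572
Parallel (pressure transmitter and solenoid valve): 1 − (1 − 0.889141)(1 − 0.829029) = 0.981046
Series ([0.981046], logic solver, and trip amplifier): 0.981046 × 0.869358 × 0.759572 = 0.6478

0.6478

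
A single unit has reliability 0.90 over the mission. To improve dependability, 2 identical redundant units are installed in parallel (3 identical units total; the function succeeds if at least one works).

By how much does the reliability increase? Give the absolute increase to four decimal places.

0.0990

R_before = 0.90
R_after = 1 − (1 − 0.90)^3 = 0.9990
ΔR = 0.9990 − 0.90 = 0.0990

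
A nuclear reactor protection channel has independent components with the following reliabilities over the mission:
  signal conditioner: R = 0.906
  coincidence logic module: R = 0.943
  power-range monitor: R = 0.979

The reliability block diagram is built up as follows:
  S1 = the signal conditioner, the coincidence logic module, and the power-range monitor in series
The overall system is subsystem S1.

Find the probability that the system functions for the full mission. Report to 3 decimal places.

0.836

Series (signal conditioner, coincidence logic module, and power-range monitor): 0.90600 × 0.94300 × 0.97900 = 0.836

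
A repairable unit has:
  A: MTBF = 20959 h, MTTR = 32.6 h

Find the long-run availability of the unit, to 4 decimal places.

A(A) = MTBF/(MTBF+MTTR) = 20959/(20959+32.6) = 0.9984

0.9984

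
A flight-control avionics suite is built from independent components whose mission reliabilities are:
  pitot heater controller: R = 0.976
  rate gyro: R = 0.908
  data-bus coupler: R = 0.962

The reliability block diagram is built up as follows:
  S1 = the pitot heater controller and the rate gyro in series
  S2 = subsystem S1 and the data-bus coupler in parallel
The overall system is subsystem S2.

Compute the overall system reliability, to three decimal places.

Series (pitot heater controller and rate gyro): 0.97600 × 0.90800 = 0.88621
Parallel ([0.88621] and data-bus coupler): 1 − (1 − 0.88621)(1 − 0.96200) = 0.996

0.996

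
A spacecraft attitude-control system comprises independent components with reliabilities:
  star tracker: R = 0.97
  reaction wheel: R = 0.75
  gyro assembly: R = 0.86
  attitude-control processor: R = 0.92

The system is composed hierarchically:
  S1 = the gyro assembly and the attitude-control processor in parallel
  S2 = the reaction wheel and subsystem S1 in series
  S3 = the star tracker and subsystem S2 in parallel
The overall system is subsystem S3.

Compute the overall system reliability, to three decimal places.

Parallel (gyro assembly and attitude-control processor): 1 − (1 − 0.86000)(1 − 0.92000) = 0.98880
Series (reaction wheel and [0.98880]): 0.75000 × 0.98880 = 0.74160
Parallel (star tracker and [0.74160]): 1 − (1 − 0.97000)(1 − 0.74160) = 0.992

0.992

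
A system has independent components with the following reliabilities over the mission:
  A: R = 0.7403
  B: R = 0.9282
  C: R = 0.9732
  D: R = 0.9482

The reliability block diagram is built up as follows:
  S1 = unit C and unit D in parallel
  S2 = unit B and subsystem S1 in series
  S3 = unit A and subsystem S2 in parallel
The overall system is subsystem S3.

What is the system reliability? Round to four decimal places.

Parallel (C and D): 1 − (1 − 0.973200)(1 − 0.948200) = 0.998612
Series (B and [0.998612]): 0.928200 × 0.998612 = 0.926912
Parallel (A and [0.926912]): 1 − (1 − 0.740300)(1 − 0.926912) = 0.9810

0.9810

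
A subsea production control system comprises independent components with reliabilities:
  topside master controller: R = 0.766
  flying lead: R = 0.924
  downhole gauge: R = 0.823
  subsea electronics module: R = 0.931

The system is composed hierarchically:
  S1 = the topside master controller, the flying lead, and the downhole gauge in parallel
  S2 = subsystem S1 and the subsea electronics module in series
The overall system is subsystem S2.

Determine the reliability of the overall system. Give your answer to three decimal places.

0.928

Parallel (topside master controller, flying lead, and downhole gauge): 1 − (1 − 0.76600)(1 − 0.92400)(1 − 0.82300) = 0.99685
Series ([0.99685] and subsea electronics module): 0.99685 × 0.93100 = 0.928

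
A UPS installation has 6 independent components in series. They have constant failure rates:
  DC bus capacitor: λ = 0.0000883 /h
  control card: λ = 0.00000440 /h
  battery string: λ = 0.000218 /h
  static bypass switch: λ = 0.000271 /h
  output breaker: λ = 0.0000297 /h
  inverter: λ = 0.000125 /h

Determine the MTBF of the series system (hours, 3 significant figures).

1360

Series of exponential components: λ_sys = Σ λ_i
λ_sys = 0.0000883 + 0.00000440 + 0.000218 + 0.000271 + 0.0000297 + 0.000125 = 7.3640e-04 /h
MTBF = 1 / λ_sys = 1360 h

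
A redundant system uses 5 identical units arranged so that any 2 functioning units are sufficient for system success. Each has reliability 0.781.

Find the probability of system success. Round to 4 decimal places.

0.9905

R = Σ_{i=2}^{5} C(5,i) p^i (1−p)^{5−i} with p = 0.781
C(5,2)·0.781^2·0.219^3 = 0.064067
C(5,3)·0.781^3·0.219^2 = 0.228476
C(5,4)·0.781^4·0.219^1 = 0.407397
C(5,5)·0.781^5·0.219^0 = 0.290573
Sum = 0.9905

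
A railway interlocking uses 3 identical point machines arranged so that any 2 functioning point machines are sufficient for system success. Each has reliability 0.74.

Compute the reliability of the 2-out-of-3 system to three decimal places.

0.832

R = Σ_{i=2}^{3} C(3,i) p^i (1−p)^{3−i} with p = 0.74
C(3,2)·0.74^2·0.26^1 = 0.42713
C(3,3)·0.74^3·0.26^0 = 0.40522
Sum = 0.832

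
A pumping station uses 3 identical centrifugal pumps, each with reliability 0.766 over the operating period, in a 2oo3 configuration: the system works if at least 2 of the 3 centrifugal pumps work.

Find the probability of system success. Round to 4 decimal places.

R = Σ_{i=2}^{3} C(3,i) p^i (1−p)^{3−i} with p = 0.766
C(3,2)·0.766^2·0.234^1 = 0.411903
C(3,3)·0.766^3·0.234^0 = 0.449455
Sum = 0.8614

0.8614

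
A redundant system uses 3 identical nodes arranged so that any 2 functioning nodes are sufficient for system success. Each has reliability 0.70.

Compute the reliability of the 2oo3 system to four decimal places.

0.7840

R = Σ_{i=2}^{3} C(3,i) p^i (1−p)^{3−i} with p = 0.70
C(3,2)·0.70^2·0.30^1 = 0.441000
C(3,3)·0.70^3·0.30^0 = 0.343000
Sum = 0.7840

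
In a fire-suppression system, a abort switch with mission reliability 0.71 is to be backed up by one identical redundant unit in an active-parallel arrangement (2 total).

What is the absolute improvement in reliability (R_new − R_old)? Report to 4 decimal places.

0.2059

R_before = 0.71
R_after = 1 − (1 − 0.71)^2 = 0.9159
ΔR = 0.9159 − 0.71 = 0.2059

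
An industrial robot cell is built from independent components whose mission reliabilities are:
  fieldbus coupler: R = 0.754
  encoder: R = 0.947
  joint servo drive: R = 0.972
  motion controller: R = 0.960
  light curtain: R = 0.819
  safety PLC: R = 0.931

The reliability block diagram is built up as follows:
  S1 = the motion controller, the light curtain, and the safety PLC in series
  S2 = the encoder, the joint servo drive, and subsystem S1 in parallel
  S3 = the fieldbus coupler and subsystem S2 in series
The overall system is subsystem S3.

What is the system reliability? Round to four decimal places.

Series (motion controller, light curtain, and safety PLC): 0.960000 × 0.819000 × 0.931000 = 0.731989
Parallel (encoder, joint servo drive, and [0.731989]): 1 − (1 − 0.947000)(1 − 0.972000)(1 − 0.731989) = 0.999602
Series (fieldbus coupler and [0.999602]): 0.754000 × 0.999602 = 0.7537

0.7537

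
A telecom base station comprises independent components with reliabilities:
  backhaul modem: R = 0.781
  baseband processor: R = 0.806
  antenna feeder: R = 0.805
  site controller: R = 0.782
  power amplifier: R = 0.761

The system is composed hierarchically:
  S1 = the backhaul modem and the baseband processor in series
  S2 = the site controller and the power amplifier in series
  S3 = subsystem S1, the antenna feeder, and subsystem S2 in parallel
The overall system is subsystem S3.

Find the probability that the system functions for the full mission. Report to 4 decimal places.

Series (backhaul modem and baseband processor): 0.781000 × 0.806000 = 0.629486
Series (site controller and power amplifier): 0.782000 × 0.761000 = 0.595102
Parallel ([0.629486], antenna feeder, and [0.595102]): 1 − (1 − 0.629486)(1 − 0.805000)(1 − 0.595102) = 0.9707

0.9707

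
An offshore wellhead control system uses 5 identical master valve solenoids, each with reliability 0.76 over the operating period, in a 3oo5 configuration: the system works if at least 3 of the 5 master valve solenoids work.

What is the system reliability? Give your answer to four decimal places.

R = Σ_{i=3}^{5} C(5,i) p^i (1−p)^{5−i} with p = 0.76
C(5,3)·0.76^3·0.24^2 = 0.252850
C(5,4)·0.76^4·0.24^1 = 0.400346
C(5,5)·0.76^5·0.24^0 = 0.253553
Sum = 0.9067

0.9067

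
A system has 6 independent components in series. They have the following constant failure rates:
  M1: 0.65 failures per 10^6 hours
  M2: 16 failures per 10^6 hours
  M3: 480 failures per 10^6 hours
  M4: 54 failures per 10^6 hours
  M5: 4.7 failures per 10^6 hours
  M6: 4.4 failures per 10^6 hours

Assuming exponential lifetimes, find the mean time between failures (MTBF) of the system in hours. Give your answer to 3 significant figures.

1790

Series of exponential components: λ_sys = Σ λ_i
λ_sys = 0.00000065 + 0.000016 + 0.00048 + 0.000054 + 0.0000047 + 0.0000044 = 5.5975e-04 /h
MTBF = 1 / λ_sys = 1790 h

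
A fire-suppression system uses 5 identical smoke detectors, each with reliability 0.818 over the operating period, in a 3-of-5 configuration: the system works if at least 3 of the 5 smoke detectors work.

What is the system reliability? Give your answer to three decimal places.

R = Σ_{i=3}^{5} C(5,i) p^i (1−p)^{5−i} with p = 0.818
C(5,3)·0.818^3·0.182^2 = 0.18130
C(5,4)·0.818^4·0.182^1 = 0.40743
C(5,5)·0.818^5·0.182^0 = 0.36624
Sum = 0.955

0.955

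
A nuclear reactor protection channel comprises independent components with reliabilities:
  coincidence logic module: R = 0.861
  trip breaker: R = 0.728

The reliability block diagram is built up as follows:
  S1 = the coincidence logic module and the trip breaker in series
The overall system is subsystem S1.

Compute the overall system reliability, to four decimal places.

0.6268

Series (coincidence logic module and trip breaker): 0.861000 × 0.728000 = 0.6268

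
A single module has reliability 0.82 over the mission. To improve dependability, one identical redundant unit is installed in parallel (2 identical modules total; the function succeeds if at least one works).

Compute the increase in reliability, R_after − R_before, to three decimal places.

R_before = 0.82
R_after = 1 − (1 − 0.82)^2 = 0.968
ΔR = 0.968 − 0.82 = 0.148

0.148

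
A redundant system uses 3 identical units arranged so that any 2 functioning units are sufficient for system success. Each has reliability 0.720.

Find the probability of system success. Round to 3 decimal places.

0.809

R = Σ_{i=2}^{3} C(3,i) p^i (1−p)^{3−i} with p = 0.720
C(3,2)·0.720^2·0.280^1 = 0.43546
C(3,3)·0.720^3·0.280^0 = 0.37325
Sum = 0.809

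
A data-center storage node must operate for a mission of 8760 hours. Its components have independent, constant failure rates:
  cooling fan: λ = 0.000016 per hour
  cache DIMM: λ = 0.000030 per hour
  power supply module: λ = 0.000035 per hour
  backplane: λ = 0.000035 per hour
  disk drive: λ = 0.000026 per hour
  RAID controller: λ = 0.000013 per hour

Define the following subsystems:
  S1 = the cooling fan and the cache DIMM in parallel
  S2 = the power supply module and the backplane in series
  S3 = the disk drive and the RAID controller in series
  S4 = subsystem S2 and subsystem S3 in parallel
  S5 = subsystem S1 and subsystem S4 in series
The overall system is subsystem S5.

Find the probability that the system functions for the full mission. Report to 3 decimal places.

R(cooling fan) = exp(−0.000016 × 8760) = 0.86922
R(cache DIMM) = exp(−0.000030 × 8760) = 0.76890
R(power supply module) = exp(−0.000035 × 8760) = 0.73594
R(backplane) = exp(−0.000035 × 8760) = 0.73594
R(disk drive) = exp(−0.000026 × 8760) = 0.79632
R(RAID controller) = exp(−0.000013 × 8760) = 0.89237
Parallel (cooling fan and cache DIMM): 1 − (1 − 0.86922)(1 − 0.76890) = 0.96978
Series (power supply module and backplane): 0.73594 × 0.73594 = 0.54161
Series (disk drive and RAID controller): 0.79632 × 0.89237 = 0.71061
Parallel ([0.54161] and [0.71061]): 1 − (1 − 0.54161)(1 − 0.71061) = 0.86735
Series ([0.96978] and [0.86735]): 0.96978 × 0.86735 = 0.841

0.841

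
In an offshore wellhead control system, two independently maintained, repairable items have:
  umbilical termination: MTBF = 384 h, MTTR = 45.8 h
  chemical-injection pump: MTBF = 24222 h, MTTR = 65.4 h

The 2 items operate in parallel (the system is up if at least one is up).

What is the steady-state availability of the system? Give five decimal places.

A(umbilical termination) = MTBF/(MTBF+MTTR) = 384/(384+45.8) = 0.893439
A(chemical-injection pump) = MTBF/(MTBF+MTTR) = 24222/(24222+65.4) = 0.997307
Parallel availability: 1 − (1 − 0.893439)(1 − 0.997307) = 0.99971

0.99971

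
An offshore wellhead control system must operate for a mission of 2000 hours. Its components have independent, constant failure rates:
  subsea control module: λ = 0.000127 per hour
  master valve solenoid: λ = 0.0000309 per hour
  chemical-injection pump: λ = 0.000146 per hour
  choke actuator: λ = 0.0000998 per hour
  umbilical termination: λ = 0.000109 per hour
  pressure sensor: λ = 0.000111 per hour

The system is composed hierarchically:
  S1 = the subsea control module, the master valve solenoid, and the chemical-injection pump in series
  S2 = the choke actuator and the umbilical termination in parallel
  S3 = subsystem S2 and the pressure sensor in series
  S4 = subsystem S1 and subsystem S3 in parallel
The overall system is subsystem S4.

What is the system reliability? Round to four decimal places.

0.8964

R(subsea control module) = exp(−0.000127 × 2000) = 0.775692
R(master valve solenoid) = exp(−0.0000309 × 2000) = 0.940071
R(chemical-injection pump) = exp(−0.000146 × 2000) = 0.746769
R(choke actuator) = exp(−0.0000998 × 2000) = 0.819058
R(umbilical termination) = exp(−0.000109 × 2000) = 0.804125
R(pressure sensor) = exp(−0.000111 × 2000) = 0.800915
Series (subsea control module, master valve solenoid, and chemical-injection pump): 0.775692 × 0.940071 × 0.746769 = 0.544548
Parallel (choke actuator and umbilical termination): 1 − (1 − 0.819058)(1 − 0.804125) = 0.964558
Series ([0.964558] and pressure sensor): 0.964558 × 0.800915 = 0.772529
Parallel ([0.544548] and [0.772529]): 1 − (1 − 0.544548)(1 − 0.772529) = 0.8964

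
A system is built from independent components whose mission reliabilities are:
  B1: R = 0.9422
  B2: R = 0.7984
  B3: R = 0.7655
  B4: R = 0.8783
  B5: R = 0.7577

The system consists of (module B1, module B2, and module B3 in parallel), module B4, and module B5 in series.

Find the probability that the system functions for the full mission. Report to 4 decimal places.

0.6637

Parallel (B1, B2, and B3): 1 − (1 − 0.942200)(1 − 0.798400)(1 − 0.765500) = 0.997267
Series ([0.997267], B4, and B5): 0.997267 × 0.878300 × 0.757700 = 0.6637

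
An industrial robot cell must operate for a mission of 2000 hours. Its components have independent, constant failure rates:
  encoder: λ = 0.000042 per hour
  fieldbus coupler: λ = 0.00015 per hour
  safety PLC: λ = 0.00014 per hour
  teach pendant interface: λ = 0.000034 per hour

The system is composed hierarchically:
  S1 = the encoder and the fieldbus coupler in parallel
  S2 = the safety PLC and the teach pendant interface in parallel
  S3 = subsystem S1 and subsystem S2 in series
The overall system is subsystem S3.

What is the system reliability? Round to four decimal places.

R(encoder) = exp(−0.000042 × 2000) = 0.919431
R(fieldbus coupler) = exp(−0.00015 × 2000) = 0.740818
R(safety PLC) = exp(−0.00014 × 2000) = 0.755784
R(teach pendant interface) = exp(−0.000034 × 2000) = 0.934260
Parallel (encoder and fieldbus coupler): 1 − (1 − 0.919431)(1 − 0.740818) = 0.979118
Parallel (safety PLC and teach pendant interface): 1 − (1 − 0.755784)(1 − 0.934260) = 0.983945
Series ([0.979118] and [0.983945]): 0.979118 × 0.983945 = 0.9634

0.9634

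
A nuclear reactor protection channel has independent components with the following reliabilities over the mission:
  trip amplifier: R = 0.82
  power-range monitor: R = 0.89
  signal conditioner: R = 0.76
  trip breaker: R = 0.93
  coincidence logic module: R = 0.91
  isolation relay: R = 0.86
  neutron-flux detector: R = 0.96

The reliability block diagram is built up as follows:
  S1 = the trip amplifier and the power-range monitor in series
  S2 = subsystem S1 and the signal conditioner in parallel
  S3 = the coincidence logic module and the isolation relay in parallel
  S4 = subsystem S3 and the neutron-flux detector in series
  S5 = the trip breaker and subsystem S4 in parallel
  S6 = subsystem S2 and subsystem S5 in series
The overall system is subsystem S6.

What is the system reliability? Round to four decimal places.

0.9317

Series (trip amplifier and power-range monitor): 0.820000 × 0.890000 = 0.729800
Parallel ([0.729800] and signal conditioner): 1 − (1 − 0.729800)(1 − 0.760000) = 0.935152
Parallel (coincidence logic module and isolation relay): 1 − (1 − 0.910000)(1 − 0.860000) = 0.987400
Series ([0.987400] and neutron-flux detector): 0.987400 × 0.960000 = 0.947904
Parallel (trip breaker and [0.947904]): 1 − (1 − 0.930000)(1 − 0.947904) = 0.996353
Series ([0.935152] and [0.996353]): 0.935152 × 0.996353 = 0.9317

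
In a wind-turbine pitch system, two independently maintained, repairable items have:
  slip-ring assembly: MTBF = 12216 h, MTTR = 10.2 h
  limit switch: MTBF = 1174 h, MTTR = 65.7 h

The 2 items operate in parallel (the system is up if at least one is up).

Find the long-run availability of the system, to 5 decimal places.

0.99996

A(slip-ring assembly) = MTBF/(MTBF+MTTR) = 12216/(12216+10.2) = 0.999166
A(limit switch) = MTBF/(MTBF+MTTR) = 1174/(1174+65.7) = 0.947003
Parallel availability: 1 − (1 − 0.999166)(1 − 0.947003) = 0.99996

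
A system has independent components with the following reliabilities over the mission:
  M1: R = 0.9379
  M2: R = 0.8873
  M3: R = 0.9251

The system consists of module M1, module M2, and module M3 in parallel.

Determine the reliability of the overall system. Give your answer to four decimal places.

0.9995

Parallel (M1, M2, and M3): 1 − (1 − 0.937900)(1 − 0.887300)(1 − 0.925100) = 0.9995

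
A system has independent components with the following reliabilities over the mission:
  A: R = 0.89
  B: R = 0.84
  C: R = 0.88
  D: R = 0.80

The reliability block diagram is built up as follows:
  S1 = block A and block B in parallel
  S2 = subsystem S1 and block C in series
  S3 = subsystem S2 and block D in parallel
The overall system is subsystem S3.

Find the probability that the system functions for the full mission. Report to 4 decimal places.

0.9729

Parallel (A and B): 1 − (1 − 0.890000)(1 − 0.840000) = 0.982400
Series ([0.982400] and C): 0.982400 × 0.880000 = 0.864512
Parallel ([0.864512] and D): 1 − (1 − 0.864512)(1 − 0.800000) = 0.9729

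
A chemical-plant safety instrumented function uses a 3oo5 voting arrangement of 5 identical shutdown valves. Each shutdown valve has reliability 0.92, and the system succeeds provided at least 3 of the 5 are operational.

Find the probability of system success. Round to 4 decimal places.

R = Σ_{i=3}^{5} C(5,i) p^i (1−p)^{5−i} with p = 0.92
C(5,3)·0.92^3·0.08^2 = 0.049836
C(5,4)·0.92^4·0.08^1 = 0.286557
C(5,5)·0.92^5·0.08^0 = 0.659082
Sum = 0.9955

0.9955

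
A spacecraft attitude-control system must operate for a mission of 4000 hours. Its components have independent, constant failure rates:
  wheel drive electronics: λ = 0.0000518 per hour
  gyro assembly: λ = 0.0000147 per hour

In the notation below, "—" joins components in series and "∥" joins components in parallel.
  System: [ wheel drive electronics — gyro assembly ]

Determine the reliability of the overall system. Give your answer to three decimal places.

R(wheel drive electronics) = exp(−0.0000518 × 4000) = 0.81286
R(gyro assembly) = exp(−0.0000147 × 4000) = 0.94290
Series (wheel drive electronics and gyro assembly): 0.81286 × 0.94290 = 0.766

0.766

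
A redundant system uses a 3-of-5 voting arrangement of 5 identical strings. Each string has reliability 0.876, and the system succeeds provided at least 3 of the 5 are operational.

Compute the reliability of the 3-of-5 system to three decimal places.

R = Σ_{i=3}^{5} C(5,i) p^i (1−p)^{5−i} with p = 0.876
C(5,3)·0.876^3·0.124^2 = 0.10336
C(5,4)·0.876^4·0.124^1 = 0.36510
C(5,5)·0.876^5·0.124^0 = 0.51585
Sum = 0.984

0.984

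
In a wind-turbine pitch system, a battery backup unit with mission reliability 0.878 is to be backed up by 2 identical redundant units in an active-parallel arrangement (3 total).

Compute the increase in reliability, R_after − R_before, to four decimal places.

0.1202

R_before = 0.878
R_after = 1 − (1 − 0.878)^3 = 0.9982
ΔR = 0.9982 − 0.878 = 0.1202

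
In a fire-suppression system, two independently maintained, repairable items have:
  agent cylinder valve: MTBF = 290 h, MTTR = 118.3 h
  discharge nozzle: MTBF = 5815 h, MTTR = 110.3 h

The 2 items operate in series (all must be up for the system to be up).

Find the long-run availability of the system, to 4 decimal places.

A(agent cylinder valve) = MTBF/(MTBF+MTTR) = 290/(290+118.3) = 0.710262
A(discharge nozzle) = MTBF/(MTBF+MTTR) = 5815/(5815+110.3) = 0.981385
Series availability: 0.710262 × 0.981385 = 0.6970

0.6970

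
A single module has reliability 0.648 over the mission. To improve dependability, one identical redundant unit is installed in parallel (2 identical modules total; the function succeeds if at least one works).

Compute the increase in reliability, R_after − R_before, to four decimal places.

0.2281

R_before = 0.648
R_after = 1 − (1 − 0.648)^2 = 0.8761
ΔR = 0.8761 − 0.648 = 0.2281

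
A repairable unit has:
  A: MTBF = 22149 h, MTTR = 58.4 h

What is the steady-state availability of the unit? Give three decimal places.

A(A) = MTBF/(MTBF+MTTR) = 22149/(22149+58.4) = 0.997

0.997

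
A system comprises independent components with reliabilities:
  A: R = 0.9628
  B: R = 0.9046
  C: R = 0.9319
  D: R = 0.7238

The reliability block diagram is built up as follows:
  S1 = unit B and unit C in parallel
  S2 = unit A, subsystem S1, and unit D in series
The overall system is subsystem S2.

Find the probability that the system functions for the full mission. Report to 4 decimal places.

0.6923

Parallel (B and C): 1 − (1 − 0.904600)(1 − 0.931900) = 0.993503
Series (A, [0.993503], and D): 0.962800 × 0.993503 × 0.723800 = 0.6923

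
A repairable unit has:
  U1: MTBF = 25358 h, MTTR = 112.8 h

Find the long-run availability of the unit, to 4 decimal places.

0.9956

A(U1) = MTBF/(MTBF+MTTR) = 25358/(25358+112.8) = 0.9956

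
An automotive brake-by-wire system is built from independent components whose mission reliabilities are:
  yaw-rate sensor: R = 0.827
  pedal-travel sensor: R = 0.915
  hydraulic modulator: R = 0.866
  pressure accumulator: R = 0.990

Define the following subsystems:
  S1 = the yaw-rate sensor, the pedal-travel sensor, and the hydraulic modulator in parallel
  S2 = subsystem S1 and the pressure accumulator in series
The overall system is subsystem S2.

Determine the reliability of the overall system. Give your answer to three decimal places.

0.988

Parallel (yaw-rate sensor, pedal-travel sensor, and hydraulic modulator): 1 − (1 − 0.82700)(1 − 0.91500)(1 − 0.86600) = 0.99803
Series ([0.99803] and pressure accumulator): 0.99803 × 0.99000 = 0.988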